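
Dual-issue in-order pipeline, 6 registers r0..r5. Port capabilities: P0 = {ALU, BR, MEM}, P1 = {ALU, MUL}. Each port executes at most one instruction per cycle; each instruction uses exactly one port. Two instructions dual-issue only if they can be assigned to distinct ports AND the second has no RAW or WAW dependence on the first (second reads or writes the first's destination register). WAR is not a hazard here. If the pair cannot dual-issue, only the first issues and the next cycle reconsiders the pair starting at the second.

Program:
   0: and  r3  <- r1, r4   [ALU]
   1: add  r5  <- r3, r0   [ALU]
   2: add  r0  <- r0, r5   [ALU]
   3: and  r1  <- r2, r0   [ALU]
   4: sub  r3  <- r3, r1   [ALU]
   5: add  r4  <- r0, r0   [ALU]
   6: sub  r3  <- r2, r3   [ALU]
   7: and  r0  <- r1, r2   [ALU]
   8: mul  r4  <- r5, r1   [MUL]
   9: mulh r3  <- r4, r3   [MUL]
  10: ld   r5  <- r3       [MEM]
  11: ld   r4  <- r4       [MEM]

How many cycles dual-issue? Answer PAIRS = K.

PAIRS = 2

#0 head=0: and i0 RAW r3
#1 head=1: add i1 RAW r5
#2 head=2: add i2 RAW r0
#3 head=3: and i3 RAW r1
#4 head=4: sub add i4+i5 pair
#5 head=6: sub and i6+i7 pair
#6 head=8: mul i8 no-port MUL/MUL
#7 head=9: mulh i9 RAW r3
#8 head=10: ld i10 no-port MEM/MEM
#9 head=11: ld i11 tail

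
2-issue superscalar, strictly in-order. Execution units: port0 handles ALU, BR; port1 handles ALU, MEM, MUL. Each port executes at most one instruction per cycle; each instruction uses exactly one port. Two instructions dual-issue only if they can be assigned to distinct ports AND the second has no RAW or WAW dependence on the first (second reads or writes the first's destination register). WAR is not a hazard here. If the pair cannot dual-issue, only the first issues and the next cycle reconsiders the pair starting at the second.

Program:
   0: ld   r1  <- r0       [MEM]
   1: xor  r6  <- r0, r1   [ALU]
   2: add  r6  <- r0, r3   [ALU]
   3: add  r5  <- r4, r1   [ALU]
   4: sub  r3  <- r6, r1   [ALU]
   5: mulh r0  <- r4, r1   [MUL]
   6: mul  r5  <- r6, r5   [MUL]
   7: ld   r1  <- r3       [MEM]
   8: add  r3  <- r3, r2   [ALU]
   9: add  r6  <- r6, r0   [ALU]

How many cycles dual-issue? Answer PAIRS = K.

c0: i0 ld  RAW r1
c1: i1 xor  WAW r6
c2: i2,i3 add add  2-wide
c3: i4,i5 sub mulh  2-wide
c4: i6 mul  no-port MUL/MEM
c5: i7,i8 ld add  2-wide
c6: i9 add  tail

PAIRS = 3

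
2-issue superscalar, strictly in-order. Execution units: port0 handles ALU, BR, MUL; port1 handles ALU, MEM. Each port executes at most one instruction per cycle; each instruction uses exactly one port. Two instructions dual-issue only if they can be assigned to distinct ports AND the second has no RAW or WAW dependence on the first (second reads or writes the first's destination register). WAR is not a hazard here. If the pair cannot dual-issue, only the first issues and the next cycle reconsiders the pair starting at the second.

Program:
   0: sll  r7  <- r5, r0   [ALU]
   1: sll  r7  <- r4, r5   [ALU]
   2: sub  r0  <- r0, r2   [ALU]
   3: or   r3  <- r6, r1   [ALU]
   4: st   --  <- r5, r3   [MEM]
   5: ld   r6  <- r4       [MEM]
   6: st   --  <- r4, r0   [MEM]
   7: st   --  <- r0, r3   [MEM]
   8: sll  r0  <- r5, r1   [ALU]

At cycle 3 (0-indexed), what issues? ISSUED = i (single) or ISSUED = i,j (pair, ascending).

ISSUED = 4

t=0 i0:sll ; WAW r7
t=1 i1+i2:sll;sub ; dual
t=2 i3:or ; RAW r3
t=3 i4:st ; no-port MEM/MEM
t=4 i5:ld ; no-port MEM/MEM
t=5 i6:st ; no-port MEM/MEM
t=6 i7+i8:st;sll ; dual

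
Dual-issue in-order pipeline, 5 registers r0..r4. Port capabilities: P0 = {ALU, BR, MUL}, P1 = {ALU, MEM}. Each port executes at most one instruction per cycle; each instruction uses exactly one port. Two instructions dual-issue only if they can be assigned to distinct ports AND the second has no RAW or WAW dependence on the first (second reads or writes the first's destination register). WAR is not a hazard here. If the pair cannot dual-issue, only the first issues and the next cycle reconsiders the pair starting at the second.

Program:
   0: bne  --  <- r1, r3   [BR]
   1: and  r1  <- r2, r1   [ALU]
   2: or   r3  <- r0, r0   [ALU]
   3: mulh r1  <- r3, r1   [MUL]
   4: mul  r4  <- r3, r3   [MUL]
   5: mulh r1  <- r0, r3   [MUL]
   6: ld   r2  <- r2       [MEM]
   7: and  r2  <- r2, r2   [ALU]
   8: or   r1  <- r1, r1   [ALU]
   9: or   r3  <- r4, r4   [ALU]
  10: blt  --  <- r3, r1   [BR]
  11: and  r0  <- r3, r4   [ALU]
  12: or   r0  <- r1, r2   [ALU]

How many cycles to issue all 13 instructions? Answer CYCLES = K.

t=0 i0&i1:bne.BR/and.ALU ; 2-wide
t=1 i2:or.ALU ; RAW r3
t=2 i3:mulh.MUL ; no-port MUL/MUL
t=3 i4:mul.MUL ; no-port MUL/MUL
t=4 i5&i6:mulh.MUL/ld.MEM ; 2-wide
t=5 i7&i8:and.ALU/or.ALU ; 2-wide
t=6 i9:or.ALU ; RAW r3
t=7 i10&i11:blt.BR/and.ALU ; 2-wide
t=8 i12:or.ALU ; tail

CYCLES = 9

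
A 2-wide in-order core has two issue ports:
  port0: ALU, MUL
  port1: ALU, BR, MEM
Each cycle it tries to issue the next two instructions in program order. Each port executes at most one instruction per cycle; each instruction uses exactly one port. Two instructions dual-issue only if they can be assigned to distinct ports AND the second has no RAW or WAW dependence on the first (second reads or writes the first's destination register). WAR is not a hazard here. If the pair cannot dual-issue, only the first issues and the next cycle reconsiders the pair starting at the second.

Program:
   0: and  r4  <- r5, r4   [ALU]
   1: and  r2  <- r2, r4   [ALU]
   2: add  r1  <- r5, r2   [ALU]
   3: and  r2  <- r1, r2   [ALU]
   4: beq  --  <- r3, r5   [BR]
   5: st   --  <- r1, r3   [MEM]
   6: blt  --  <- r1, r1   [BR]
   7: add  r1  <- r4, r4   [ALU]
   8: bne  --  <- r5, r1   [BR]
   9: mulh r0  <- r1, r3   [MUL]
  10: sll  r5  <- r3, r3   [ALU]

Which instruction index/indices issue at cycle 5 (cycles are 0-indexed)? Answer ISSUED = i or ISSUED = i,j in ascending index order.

0. and.ALU @i0  | RAW r4
1. and.ALU @i1  | RAW r2
2. add.ALU @i2  | RAW r1
3. and.ALU beq.BR @i3/i4  | pair
4. st.MEM @i5  | no-port MEM/BR
5. blt.BR add.ALU @i6/i7  | pair
6. bne.BR mulh.MUL @i8/i9  | pair
7. sll.ALU @i10  | tail

ISSUED = 6,7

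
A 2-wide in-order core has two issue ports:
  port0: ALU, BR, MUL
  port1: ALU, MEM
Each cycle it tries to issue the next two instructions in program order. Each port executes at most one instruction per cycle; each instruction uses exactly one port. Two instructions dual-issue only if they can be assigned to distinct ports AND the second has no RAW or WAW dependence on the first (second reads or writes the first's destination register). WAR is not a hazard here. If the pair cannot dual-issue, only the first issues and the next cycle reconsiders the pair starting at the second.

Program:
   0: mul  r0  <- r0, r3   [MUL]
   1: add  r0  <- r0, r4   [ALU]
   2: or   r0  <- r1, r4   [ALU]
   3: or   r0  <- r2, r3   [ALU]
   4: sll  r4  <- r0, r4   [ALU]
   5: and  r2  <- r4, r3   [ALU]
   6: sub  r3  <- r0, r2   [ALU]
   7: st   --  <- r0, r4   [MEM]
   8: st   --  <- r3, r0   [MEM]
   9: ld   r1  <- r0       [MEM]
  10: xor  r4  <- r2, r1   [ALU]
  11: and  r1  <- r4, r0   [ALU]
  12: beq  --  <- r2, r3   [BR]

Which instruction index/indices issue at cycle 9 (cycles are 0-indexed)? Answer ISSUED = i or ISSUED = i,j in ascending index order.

ISSUED = 10

#0 head=0: mul.MUL i0 RAW+WAW r0
#1 head=1: add.ALU i1 WAW r0
#2 head=2: or.ALU i2 WAW r0
#3 head=3: or.ALU i3 RAW r0
#4 head=4: sll.ALU i4 RAW r4
#5 head=5: and.ALU i5 RAW r2
#6 head=6: sub.ALU+st.MEM i6+i7 pair
#7 head=8: st.MEM i8 no-port MEM/MEM
#8 head=9: ld.MEM i9 RAW r1
#9 head=10: xor.ALU i10 RAW r4
#10 head=11: and.ALU+beq.BR i11+i12 pair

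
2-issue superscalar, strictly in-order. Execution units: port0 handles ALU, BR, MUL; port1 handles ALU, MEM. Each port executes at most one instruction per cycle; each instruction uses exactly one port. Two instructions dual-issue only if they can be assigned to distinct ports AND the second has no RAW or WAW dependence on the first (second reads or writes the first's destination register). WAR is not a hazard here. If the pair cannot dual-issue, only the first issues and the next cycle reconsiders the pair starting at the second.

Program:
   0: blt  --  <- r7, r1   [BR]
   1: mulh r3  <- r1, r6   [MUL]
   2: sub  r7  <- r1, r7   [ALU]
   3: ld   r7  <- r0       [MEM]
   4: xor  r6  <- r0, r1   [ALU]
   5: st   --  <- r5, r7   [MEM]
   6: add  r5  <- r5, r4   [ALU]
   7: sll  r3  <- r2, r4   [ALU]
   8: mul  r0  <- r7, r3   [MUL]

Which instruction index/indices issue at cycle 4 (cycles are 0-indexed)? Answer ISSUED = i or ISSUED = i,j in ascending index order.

  cy0 -> i0 (blt) no-port BR/MUL
  cy1 -> i1&i2 (mulh+sub) 2-wide
  cy2 -> i3&i4 (ld+xor) 2-wide
  cy3 -> i5&i6 (st+add) 2-wide
  cy4 -> i7 (sll) RAW r3
  cy5 -> i8 (mul) tail

ISSUED = 7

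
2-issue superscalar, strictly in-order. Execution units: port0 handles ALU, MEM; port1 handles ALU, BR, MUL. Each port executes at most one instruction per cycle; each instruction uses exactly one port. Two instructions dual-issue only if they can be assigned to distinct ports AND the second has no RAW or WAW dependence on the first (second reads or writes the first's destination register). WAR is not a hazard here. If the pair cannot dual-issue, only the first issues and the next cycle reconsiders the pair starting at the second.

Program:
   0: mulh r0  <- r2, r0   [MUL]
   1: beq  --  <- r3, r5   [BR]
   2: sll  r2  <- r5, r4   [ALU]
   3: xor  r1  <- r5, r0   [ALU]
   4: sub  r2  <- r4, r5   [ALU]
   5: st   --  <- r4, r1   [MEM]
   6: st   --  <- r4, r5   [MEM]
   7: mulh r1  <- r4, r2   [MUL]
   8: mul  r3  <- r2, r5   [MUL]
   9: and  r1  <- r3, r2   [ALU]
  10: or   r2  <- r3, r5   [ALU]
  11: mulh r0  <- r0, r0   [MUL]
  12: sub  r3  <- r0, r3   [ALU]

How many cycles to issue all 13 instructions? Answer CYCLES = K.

CYCLES = 9

c0: i0 mulh.MUL  no-port MUL/BR
c1: i1+i2 beq.BR sll.ALU  pair
c2: i3+i4 xor.ALU sub.ALU  pair
c3: i5 st.MEM  no-port MEM/MEM
c4: i6+i7 st.MEM mulh.MUL  pair
c5: i8 mul.MUL  RAW r3
c6: i9+i10 and.ALU or.ALU  pair
c7: i11 mulh.MUL  RAW r0
c8: i12 sub.ALU  tail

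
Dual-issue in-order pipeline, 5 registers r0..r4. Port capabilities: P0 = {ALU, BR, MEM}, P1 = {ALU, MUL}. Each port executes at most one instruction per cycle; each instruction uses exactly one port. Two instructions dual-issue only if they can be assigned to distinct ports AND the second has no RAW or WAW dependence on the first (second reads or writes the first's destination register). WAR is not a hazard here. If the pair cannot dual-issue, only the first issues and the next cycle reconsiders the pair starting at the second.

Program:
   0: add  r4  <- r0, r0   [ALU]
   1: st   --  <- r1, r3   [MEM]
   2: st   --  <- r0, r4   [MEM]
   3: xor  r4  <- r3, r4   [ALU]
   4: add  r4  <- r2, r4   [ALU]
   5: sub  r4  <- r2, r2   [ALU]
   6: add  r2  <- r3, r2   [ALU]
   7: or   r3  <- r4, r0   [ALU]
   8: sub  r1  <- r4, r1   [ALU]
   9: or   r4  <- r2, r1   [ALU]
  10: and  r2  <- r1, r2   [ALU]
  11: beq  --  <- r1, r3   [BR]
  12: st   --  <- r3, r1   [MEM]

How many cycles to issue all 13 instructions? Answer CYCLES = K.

0. add.ALU+st.MEM @i0+i1  | dual
1. st.MEM+xor.ALU @i2+i3  | dual
2. add.ALU @i4  | WAW r4
3. sub.ALU+add.ALU @i5+i6  | dual
4. or.ALU+sub.ALU @i7+i8  | dual
5. or.ALU+and.ALU @i9+i10  | dual
6. beq.BR @i11  | no-port BR/MEM
7. st.MEM @i12  | tail

CYCLES = 8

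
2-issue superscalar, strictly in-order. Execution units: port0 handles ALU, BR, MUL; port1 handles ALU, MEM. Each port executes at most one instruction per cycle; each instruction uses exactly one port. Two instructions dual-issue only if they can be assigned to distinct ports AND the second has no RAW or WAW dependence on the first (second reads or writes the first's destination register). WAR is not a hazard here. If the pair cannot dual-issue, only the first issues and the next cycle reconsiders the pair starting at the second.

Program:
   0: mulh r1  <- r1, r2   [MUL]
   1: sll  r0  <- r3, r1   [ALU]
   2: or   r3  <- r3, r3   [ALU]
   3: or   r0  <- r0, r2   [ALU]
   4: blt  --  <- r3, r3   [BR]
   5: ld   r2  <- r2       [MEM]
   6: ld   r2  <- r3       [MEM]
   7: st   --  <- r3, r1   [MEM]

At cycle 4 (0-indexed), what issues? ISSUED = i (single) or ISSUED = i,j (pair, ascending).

0. mulh @i0  | RAW r1
1. sll or @i1,i2  | 2-wide
2. or blt @i3,i4  | 2-wide
3. ld @i5  | no-port MEM/MEM
4. ld @i6  | no-port MEM/MEM
5. st @i7  | tail

ISSUED = 6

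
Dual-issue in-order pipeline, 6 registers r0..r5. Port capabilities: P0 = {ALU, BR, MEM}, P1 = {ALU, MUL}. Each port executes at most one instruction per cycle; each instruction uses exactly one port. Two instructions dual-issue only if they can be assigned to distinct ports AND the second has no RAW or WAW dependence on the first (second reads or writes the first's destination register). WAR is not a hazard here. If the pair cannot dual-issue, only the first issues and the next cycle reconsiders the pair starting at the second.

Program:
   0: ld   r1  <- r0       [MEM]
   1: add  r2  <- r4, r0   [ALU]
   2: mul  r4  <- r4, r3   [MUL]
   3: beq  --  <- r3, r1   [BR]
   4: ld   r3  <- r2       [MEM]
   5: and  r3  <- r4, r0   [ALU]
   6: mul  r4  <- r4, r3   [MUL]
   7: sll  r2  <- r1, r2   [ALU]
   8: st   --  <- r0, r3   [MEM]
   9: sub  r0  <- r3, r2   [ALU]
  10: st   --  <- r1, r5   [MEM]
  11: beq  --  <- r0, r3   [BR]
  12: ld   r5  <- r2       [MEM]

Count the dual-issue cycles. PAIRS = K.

PAIRS = 4

#0 head=0: ld/add i0/i1 dual
#1 head=2: mul/beq i2/i3 dual
#2 head=4: ld i4 WAW r3
#3 head=5: and i5 RAW r3
#4 head=6: mul/sll i6/i7 dual
#5 head=8: st/sub i8/i9 dual
#6 head=10: st i10 no-port MEM/BR
#7 head=11: beq i11 no-port BR/MEM
#8 head=12: ld i12 tail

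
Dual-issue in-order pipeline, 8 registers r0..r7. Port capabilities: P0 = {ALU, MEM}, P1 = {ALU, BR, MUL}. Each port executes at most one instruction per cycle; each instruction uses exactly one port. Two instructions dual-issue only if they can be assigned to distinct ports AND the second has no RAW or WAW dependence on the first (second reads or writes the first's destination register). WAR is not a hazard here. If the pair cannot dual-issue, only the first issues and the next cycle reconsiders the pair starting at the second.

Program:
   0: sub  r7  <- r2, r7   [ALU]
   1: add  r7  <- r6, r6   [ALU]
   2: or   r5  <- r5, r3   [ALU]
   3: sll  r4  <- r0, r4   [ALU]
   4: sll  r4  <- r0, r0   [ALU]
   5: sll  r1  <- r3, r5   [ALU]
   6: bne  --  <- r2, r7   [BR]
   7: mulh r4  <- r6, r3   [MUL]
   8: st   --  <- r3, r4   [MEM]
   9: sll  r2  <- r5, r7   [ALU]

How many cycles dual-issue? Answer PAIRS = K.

PAIRS = 3

  cy0 -> i0 (sub) WAW r7
  cy1 -> i1+i2 (add;or) 2-wide
  cy2 -> i3 (sll) WAW r4
  cy3 -> i4+i5 (sll;sll) 2-wide
  cy4 -> i6 (bne) no-port BR/MUL
  cy5 -> i7 (mulh) RAW r4
  cy6 -> i8+i9 (st;sll) 2-wide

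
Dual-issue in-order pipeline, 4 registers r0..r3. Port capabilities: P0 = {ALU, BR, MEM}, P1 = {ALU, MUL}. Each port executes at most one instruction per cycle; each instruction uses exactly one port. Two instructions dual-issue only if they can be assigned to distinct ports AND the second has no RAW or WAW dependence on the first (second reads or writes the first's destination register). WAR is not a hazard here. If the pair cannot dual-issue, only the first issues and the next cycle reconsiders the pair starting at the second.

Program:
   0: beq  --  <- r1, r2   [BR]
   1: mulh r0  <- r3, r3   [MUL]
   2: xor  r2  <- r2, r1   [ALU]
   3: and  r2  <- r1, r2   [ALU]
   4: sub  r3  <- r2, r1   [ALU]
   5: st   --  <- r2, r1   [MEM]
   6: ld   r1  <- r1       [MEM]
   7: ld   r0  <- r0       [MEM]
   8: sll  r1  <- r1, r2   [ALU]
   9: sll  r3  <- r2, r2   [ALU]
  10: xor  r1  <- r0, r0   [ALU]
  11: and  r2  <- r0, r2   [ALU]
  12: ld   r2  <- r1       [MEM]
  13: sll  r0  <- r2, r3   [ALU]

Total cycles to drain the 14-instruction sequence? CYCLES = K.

[0] i0+i1  beq mulh  -- pair
[1] i2  xor  -- RAW+WAW r2
[2] i3  and  -- RAW r2
[3] i4+i5  sub st  -- pair
[4] i6  ld  -- no-port MEM/MEM
[5] i7+i8  ld sll  -- pair
[6] i9+i10  sll xor  -- pair
[7] i11  and  -- WAW r2
[8] i12  ld  -- RAW r2
[9] i13  sll  -- tail

CYCLES = 10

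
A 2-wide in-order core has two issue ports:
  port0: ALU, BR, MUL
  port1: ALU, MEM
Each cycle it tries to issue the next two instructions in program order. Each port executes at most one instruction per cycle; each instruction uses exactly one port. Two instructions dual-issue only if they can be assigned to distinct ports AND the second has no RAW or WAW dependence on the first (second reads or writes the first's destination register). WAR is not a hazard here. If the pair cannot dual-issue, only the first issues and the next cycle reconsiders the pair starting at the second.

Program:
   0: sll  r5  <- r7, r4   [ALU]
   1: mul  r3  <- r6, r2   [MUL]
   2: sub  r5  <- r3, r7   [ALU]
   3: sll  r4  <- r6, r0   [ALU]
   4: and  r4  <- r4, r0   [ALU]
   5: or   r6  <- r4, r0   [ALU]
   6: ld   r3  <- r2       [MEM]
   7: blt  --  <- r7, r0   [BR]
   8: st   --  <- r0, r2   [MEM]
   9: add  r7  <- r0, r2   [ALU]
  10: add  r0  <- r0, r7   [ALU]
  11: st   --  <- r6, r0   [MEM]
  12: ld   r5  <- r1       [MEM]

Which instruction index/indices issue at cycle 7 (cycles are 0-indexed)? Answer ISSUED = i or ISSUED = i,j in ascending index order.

ISSUED = 11

0. sll/mul @i0+i1  | pair
1. sub/sll @i2+i3  | pair
2. and @i4  | RAW r4
3. or/ld @i5+i6  | pair
4. blt/st @i7+i8  | pair
5. add @i9  | RAW r7
6. add @i10  | RAW r0
7. st @i11  | no-port MEM/MEM
8. ld @i12  | tail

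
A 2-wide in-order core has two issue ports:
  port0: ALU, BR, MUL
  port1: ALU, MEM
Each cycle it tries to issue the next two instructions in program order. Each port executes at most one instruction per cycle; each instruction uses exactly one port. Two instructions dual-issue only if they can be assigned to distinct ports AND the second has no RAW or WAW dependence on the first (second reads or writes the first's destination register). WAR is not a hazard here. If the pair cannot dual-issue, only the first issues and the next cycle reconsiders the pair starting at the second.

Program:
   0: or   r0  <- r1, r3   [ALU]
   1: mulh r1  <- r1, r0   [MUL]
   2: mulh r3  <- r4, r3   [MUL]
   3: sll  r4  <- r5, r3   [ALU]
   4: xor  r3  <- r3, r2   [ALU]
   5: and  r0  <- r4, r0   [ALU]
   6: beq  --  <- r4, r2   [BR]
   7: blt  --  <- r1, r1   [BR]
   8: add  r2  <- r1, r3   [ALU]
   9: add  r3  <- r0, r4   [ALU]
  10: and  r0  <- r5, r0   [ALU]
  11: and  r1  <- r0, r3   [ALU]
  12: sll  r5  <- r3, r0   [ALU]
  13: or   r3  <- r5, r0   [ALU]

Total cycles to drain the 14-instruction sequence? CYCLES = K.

CYCLES = 9

c0: i0 or  RAW r0
c1: i1 mulh  no-port MUL/MUL
c2: i2 mulh  RAW r3
c3: i3,i4 sll xor  2-wide
c4: i5,i6 and beq  2-wide
c5: i7,i8 blt add  2-wide
c6: i9,i10 add and  2-wide
c7: i11,i12 and sll  2-wide
c8: i13 or  tail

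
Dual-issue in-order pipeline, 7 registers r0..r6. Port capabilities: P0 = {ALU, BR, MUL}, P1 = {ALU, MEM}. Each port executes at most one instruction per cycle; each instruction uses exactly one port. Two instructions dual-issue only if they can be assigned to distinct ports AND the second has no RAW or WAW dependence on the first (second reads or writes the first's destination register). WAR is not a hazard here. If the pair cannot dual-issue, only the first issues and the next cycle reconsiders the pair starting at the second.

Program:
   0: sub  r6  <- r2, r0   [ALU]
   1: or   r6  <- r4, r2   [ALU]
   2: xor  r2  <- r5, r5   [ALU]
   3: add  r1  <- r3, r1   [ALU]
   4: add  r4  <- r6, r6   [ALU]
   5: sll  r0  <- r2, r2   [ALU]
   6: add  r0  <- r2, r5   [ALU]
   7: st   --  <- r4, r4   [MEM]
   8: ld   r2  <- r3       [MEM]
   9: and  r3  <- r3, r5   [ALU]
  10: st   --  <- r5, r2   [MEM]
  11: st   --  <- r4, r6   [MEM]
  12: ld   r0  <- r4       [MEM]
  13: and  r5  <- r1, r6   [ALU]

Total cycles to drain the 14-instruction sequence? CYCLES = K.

[0] i0  sub  -- WAW r6
[1] i1,i2  or+xor  -- 2-wide
[2] i3,i4  add+add  -- 2-wide
[3] i5  sll  -- WAW r0
[4] i6,i7  add+st  -- 2-wide
[5] i8,i9  ld+and  -- 2-wide
[6] i10  st  -- no-port MEM/MEM
[7] i11  st  -- no-port MEM/MEM
[8] i12,i13  ld+and  -- 2-wide

CYCLES = 9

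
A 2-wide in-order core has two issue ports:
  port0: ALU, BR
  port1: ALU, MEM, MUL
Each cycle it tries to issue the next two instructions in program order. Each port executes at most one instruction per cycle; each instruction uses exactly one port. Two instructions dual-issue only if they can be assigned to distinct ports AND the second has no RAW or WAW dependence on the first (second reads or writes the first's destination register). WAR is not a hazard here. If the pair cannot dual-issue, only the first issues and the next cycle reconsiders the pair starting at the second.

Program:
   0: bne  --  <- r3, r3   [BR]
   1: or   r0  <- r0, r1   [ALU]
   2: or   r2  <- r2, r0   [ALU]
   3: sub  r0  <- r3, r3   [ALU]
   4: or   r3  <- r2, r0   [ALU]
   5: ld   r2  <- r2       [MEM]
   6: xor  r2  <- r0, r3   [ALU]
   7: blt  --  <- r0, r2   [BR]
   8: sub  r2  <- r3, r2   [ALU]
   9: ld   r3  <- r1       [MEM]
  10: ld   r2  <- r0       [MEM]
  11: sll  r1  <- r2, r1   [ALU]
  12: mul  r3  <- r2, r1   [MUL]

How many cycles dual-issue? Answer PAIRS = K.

PAIRS = 4

  cy0 -> i0/i1 (bne;or) pair
  cy1 -> i2/i3 (or;sub) pair
  cy2 -> i4/i5 (or;ld) pair
  cy3 -> i6 (xor) RAW r2
  cy4 -> i7/i8 (blt;sub) pair
  cy5 -> i9 (ld) no-port MEM/MEM
  cy6 -> i10 (ld) RAW r2
  cy7 -> i11 (sll) RAW r1
  cy8 -> i12 (mul) tail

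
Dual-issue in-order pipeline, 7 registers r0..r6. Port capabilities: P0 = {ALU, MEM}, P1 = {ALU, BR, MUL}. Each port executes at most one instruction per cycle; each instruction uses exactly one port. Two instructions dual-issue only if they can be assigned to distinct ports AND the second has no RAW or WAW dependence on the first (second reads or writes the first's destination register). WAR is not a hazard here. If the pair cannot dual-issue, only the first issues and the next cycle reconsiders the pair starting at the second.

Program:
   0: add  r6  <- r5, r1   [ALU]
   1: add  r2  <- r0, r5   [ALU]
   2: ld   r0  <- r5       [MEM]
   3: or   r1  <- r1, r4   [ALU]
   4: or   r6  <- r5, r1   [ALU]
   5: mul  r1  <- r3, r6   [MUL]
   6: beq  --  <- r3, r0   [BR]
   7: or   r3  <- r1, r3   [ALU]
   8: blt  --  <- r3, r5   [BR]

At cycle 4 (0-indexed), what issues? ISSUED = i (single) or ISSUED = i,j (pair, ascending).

ISSUED = 6,7

[0] i0/i1  add.ALU/add.ALU  -- pair
[1] i2/i3  ld.MEM/or.ALU  -- pair
[2] i4  or.ALU  -- RAW r6
[3] i5  mul.MUL  -- no-port MUL/BR
[4] i6/i7  beq.BR/or.ALU  -- pair
[5] i8  blt.BR  -- tail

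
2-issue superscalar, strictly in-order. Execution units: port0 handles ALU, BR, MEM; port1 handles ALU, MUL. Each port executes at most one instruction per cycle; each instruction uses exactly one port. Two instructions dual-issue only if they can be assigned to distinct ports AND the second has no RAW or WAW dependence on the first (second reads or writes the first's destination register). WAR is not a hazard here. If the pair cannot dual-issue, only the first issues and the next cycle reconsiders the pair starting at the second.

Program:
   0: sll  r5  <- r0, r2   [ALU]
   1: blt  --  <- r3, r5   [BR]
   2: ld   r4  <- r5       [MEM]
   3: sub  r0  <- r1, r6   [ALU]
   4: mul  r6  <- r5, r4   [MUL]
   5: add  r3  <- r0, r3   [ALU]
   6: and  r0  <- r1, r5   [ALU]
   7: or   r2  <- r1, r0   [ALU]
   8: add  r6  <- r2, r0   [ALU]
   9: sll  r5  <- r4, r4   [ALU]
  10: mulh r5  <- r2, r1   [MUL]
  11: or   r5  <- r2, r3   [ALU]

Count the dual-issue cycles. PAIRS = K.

t=0 i0:sll ; RAW r5
t=1 i1:blt ; no-port BR/MEM
t=2 i2&i3:ld+sub ; 2-wide
t=3 i4&i5:mul+add ; 2-wide
t=4 i6:and ; RAW r0
t=5 i7:or ; RAW r2
t=6 i8&i9:add+sll ; 2-wide
t=7 i10:mulh ; WAW r5
t=8 i11:or ; tail

PAIRS = 3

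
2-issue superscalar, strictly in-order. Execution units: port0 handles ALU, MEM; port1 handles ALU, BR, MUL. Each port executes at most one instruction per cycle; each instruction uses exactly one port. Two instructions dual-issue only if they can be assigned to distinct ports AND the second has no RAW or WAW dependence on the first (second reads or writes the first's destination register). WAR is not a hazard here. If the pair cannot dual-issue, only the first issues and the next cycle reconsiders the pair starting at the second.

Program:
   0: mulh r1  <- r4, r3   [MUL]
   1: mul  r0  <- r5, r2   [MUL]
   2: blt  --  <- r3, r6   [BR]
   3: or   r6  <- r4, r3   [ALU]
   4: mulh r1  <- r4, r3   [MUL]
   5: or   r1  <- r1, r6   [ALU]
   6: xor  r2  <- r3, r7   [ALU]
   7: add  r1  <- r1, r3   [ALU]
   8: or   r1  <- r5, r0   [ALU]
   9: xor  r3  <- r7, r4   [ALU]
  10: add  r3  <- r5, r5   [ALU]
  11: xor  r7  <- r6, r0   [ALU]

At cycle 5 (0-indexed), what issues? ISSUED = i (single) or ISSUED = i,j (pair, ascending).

0. mulh.MUL @i0  | no-port MUL/MUL
1. mul.MUL @i1  | no-port MUL/BR
2. blt.BR or.ALU @i2&i3  | pair
3. mulh.MUL @i4  | RAW+WAW r1
4. or.ALU xor.ALU @i5&i6  | pair
5. add.ALU @i7  | WAW r1
6. or.ALU xor.ALU @i8&i9  | pair
7. add.ALU xor.ALU @i10&i11  | pair

ISSUED = 7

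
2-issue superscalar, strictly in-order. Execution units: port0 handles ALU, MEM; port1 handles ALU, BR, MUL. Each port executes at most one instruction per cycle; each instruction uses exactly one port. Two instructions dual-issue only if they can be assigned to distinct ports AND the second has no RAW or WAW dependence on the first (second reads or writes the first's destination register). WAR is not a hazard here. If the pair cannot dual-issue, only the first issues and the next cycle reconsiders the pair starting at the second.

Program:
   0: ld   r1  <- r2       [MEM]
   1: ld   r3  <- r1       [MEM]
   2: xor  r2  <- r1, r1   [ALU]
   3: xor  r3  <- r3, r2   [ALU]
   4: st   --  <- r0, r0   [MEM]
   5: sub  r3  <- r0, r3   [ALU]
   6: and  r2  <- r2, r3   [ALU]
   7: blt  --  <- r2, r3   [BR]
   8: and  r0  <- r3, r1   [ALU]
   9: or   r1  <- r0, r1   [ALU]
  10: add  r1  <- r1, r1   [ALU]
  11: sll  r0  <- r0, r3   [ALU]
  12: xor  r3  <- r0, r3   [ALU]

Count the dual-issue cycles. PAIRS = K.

c0: i0 ld  no-port MEM/MEM
c1: i1,i2 ld/xor  2-wide
c2: i3,i4 xor/st  2-wide
c3: i5 sub  RAW r3
c4: i6 and  RAW r2
c5: i7,i8 blt/and  2-wide
c6: i9 or  RAW+WAW r1
c7: i10,i11 add/sll  2-wide
c8: i12 xor  tail

PAIRS = 4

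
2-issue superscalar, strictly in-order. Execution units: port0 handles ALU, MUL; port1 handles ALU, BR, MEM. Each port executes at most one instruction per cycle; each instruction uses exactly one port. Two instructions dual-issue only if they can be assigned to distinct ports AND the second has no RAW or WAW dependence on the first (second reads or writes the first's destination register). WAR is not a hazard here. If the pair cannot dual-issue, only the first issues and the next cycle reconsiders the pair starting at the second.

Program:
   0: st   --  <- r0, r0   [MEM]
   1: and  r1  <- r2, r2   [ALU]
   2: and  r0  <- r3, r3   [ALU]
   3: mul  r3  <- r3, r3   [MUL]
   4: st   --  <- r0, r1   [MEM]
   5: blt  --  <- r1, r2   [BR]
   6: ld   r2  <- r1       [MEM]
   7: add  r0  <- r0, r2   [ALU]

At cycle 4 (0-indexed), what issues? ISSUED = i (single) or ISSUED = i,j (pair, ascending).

[0] i0,i1  st and  -- 2-wide
[1] i2,i3  and mul  -- 2-wide
[2] i4  st  -- no-port MEM/BR
[3] i5  blt  -- no-port BR/MEM
[4] i6  ld  -- RAW r2
[5] i7  add  -- tail

ISSUED = 6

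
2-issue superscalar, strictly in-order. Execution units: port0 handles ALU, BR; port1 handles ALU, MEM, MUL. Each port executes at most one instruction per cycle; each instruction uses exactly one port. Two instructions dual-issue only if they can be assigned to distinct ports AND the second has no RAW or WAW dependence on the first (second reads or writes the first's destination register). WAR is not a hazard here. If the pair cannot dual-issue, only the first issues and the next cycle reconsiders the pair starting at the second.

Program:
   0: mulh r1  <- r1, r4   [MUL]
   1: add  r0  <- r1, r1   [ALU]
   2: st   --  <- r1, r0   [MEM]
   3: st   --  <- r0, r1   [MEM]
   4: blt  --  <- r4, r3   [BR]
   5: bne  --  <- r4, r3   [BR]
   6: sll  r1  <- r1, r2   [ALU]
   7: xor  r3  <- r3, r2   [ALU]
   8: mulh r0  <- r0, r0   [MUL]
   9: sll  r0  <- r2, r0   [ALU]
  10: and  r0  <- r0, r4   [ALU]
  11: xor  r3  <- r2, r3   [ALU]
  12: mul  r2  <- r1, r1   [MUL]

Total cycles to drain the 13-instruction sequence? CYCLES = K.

#0 head=0: mulh i0 RAW r1
#1 head=1: add i1 RAW r0
#2 head=2: st i2 no-port MEM/MEM
#3 head=3: st+blt i3,i4 dual
#4 head=5: bne+sll i5,i6 dual
#5 head=7: xor+mulh i7,i8 dual
#6 head=9: sll i9 RAW+WAW r0
#7 head=10: and+xor i10,i11 dual
#8 head=12: mul i12 tail

CYCLES = 9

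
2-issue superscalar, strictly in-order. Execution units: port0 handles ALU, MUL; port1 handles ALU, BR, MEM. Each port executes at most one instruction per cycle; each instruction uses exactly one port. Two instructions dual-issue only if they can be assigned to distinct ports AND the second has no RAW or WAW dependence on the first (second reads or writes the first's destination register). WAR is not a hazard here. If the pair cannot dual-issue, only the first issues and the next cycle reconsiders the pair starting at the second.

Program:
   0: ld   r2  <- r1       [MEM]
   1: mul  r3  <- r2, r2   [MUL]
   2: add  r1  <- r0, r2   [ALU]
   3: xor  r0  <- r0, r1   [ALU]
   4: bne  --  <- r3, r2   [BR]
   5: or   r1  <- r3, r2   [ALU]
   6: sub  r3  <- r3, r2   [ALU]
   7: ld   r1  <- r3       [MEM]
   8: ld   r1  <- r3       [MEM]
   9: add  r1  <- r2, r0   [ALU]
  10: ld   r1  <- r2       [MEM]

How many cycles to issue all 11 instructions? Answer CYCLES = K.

CYCLES = 8

[0] i0  ld  -- RAW r2
[1] i1/i2  mul+add  -- pair
[2] i3/i4  xor+bne  -- pair
[3] i5/i6  or+sub  -- pair
[4] i7  ld  -- no-port MEM/MEM
[5] i8  ld  -- WAW r1
[6] i9  add  -- WAW r1
[7] i10  ld  -- tail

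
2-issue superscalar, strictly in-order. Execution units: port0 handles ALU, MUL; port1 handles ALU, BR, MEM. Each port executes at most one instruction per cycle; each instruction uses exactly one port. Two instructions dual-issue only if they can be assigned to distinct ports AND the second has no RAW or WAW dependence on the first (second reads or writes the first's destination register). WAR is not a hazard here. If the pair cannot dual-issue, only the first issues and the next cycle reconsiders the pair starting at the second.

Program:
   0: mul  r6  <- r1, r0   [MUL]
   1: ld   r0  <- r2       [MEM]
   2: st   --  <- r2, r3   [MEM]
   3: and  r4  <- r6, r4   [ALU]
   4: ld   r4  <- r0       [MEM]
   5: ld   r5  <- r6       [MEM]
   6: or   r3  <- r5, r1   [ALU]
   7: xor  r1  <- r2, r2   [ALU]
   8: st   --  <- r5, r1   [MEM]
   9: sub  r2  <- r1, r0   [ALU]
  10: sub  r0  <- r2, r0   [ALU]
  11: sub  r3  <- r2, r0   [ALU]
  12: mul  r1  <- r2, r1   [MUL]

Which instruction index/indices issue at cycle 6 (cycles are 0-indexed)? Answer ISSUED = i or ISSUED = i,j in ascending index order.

ISSUED = 10

c0: i0&i1 mul ld  2-wide
c1: i2&i3 st and  2-wide
c2: i4 ld  no-port MEM/MEM
c3: i5 ld  RAW r5
c4: i6&i7 or xor  2-wide
c5: i8&i9 st sub  2-wide
c6: i10 sub  RAW r0
c7: i11&i12 sub mul  2-wide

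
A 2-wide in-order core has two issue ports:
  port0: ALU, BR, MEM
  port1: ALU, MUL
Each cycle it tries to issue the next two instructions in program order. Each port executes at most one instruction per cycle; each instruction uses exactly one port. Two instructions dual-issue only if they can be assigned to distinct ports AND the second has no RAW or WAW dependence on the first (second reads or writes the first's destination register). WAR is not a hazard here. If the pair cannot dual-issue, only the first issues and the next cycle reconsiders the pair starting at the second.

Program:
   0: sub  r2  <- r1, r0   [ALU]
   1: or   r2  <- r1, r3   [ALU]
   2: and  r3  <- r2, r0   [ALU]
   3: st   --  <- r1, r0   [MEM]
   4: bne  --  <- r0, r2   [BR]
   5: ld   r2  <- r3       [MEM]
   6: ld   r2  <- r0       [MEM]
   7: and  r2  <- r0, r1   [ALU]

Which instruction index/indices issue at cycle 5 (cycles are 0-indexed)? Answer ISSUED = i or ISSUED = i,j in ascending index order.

  cy0 -> i0 (sub.ALU) WAW r2
  cy1 -> i1 (or.ALU) RAW r2
  cy2 -> i2,i3 (and.ALU st.MEM) pair
  cy3 -> i4 (bne.BR) no-port BR/MEM
  cy4 -> i5 (ld.MEM) no-port MEM/MEM
  cy5 -> i6 (ld.MEM) WAW r2
  cy6 -> i7 (and.ALU) tail

ISSUED = 6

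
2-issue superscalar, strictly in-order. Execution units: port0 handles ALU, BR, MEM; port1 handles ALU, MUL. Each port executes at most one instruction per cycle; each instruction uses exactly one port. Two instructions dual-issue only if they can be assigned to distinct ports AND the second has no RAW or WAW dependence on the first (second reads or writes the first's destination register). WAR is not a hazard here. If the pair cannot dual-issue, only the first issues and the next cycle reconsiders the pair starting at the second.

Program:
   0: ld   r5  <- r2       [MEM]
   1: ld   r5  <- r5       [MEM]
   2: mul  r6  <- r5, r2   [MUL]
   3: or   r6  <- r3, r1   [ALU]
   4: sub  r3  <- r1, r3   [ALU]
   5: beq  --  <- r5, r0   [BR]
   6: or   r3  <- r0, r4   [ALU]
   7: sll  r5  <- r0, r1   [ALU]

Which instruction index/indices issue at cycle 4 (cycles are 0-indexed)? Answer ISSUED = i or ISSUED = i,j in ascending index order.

[0] i0  ld  -- no-port MEM/MEM
[1] i1  ld  -- RAW r5
[2] i2  mul  -- WAW r6
[3] i3+i4  or+sub  -- pair
[4] i5+i6  beq+or  -- pair
[5] i7  sll  -- tail

ISSUED = 5,6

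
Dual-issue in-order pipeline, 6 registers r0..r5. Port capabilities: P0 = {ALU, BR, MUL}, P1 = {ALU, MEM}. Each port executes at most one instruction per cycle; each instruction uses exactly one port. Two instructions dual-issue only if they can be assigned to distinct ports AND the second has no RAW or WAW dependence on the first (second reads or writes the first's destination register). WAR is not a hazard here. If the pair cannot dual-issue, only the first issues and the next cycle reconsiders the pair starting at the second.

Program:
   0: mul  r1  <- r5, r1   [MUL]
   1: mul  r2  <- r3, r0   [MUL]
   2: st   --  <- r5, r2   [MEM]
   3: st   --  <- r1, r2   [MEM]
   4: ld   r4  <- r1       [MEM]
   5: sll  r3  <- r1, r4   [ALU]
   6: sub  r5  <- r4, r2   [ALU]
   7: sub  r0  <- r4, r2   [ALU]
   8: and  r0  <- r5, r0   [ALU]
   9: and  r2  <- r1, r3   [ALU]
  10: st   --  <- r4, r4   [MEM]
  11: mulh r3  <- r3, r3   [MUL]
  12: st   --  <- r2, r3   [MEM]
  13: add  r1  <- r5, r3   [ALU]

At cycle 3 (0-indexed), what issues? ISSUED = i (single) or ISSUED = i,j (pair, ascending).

ISSUED = 3

0. mul.MUL @i0  | no-port MUL/MUL
1. mul.MUL @i1  | RAW r2
2. st.MEM @i2  | no-port MEM/MEM
3. st.MEM @i3  | no-port MEM/MEM
4. ld.MEM @i4  | RAW r4
5. sll.ALU sub.ALU @i5/i6  | dual
6. sub.ALU @i7  | RAW+WAW r0
7. and.ALU and.ALU @i8/i9  | dual
8. st.MEM mulh.MUL @i10/i11  | dual
9. st.MEM add.ALU @i12/i13  | dual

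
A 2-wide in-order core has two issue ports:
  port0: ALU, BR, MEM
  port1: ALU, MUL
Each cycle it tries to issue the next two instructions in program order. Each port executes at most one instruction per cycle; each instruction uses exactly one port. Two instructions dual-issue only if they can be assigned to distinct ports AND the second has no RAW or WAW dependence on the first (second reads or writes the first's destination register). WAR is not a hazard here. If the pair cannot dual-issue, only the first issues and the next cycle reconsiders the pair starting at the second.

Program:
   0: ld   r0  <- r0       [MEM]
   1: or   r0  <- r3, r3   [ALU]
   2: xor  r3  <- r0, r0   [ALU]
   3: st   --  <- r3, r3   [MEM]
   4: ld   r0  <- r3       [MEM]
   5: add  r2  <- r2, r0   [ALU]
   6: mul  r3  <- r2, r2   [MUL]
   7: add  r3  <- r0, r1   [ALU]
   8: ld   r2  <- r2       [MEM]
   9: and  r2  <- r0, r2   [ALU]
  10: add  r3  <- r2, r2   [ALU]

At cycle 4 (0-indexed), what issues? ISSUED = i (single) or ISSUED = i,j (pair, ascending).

0. ld.MEM @i0  | WAW r0
1. or.ALU @i1  | RAW r0
2. xor.ALU @i2  | RAW r3
3. st.MEM @i3  | no-port MEM/MEM
4. ld.MEM @i4  | RAW r0
5. add.ALU @i5  | RAW r2
6. mul.MUL @i6  | WAW r3
7. add.ALU;ld.MEM @i7,i8  | 2-wide
8. and.ALU @i9  | RAW r2
9. add.ALU @i10  | tail

ISSUED = 4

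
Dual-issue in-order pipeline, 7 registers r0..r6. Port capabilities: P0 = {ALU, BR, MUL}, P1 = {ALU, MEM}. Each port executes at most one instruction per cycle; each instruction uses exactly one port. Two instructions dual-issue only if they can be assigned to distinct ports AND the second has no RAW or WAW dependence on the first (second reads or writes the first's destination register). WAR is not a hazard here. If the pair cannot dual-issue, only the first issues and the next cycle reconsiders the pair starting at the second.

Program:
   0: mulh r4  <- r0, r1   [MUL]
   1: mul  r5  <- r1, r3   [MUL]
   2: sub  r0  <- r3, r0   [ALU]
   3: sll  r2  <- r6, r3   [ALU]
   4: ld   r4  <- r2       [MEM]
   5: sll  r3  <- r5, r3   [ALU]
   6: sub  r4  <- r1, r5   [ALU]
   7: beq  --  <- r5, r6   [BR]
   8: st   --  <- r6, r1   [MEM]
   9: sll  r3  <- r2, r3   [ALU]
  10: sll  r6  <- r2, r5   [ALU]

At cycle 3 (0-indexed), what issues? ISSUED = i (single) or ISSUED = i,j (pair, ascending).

#0 head=0: mulh i0 no-port MUL/MUL
#1 head=1: mul+sub i1,i2 2-wide
#2 head=3: sll i3 RAW r2
#3 head=4: ld+sll i4,i5 2-wide
#4 head=6: sub+beq i6,i7 2-wide
#5 head=8: st+sll i8,i9 2-wide
#6 head=10: sll i10 tail

ISSUED = 4,5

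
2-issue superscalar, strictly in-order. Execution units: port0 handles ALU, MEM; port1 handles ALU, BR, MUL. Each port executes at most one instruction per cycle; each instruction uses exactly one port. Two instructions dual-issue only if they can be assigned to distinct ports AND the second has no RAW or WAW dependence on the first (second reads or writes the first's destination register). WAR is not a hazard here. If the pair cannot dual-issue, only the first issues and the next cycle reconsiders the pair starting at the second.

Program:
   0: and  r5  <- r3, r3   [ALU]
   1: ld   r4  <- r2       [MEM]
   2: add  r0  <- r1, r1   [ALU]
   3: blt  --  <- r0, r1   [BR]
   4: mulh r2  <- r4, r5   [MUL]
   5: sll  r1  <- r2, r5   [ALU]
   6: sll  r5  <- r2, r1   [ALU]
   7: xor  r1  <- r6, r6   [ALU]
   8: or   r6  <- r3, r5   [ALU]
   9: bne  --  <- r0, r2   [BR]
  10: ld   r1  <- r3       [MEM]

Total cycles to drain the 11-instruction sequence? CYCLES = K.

[0] i0&i1  and+ld  -- dual
[1] i2  add  -- RAW r0
[2] i3  blt  -- no-port BR/MUL
[3] i4  mulh  -- RAW r2
[4] i5  sll  -- RAW r1
[5] i6&i7  sll+xor  -- dual
[6] i8&i9  or+bne  -- dual
[7] i10  ld  -- tail

CYCLES = 8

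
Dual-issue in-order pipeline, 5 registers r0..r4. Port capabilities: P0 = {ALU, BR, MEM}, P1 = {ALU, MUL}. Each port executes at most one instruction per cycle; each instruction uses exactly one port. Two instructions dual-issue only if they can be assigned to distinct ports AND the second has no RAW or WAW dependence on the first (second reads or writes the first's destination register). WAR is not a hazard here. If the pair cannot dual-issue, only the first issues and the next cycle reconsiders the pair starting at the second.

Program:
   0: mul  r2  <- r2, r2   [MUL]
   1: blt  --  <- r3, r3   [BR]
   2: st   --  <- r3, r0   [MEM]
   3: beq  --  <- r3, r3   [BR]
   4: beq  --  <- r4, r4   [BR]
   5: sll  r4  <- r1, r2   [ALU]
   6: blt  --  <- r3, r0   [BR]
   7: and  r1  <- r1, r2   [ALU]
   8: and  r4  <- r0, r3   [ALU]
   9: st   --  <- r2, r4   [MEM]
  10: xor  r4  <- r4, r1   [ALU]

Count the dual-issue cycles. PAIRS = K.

[0] i0&i1  mul blt  -- 2-wide
[1] i2  st  -- no-port MEM/BR
[2] i3  beq  -- no-port BR/BR
[3] i4&i5  beq sll  -- 2-wide
[4] i6&i7  blt and  -- 2-wide
[5] i8  and  -- RAW r4
[6] i9&i10  st xor  -- 2-wide

PAIRS = 4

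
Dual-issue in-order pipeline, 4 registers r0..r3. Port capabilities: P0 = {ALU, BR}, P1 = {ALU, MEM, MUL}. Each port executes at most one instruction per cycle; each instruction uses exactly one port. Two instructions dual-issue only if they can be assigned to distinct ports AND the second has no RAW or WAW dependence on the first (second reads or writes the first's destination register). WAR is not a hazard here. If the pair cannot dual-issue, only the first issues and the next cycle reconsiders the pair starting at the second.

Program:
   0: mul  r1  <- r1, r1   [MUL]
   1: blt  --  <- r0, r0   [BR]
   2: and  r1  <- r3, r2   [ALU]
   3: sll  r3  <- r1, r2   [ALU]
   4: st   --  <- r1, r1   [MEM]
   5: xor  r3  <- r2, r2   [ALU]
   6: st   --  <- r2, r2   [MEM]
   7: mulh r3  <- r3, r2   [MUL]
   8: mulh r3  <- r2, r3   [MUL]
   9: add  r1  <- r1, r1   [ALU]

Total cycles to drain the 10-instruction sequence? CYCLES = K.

CYCLES = 6

  cy0 -> i0/i1 (mul+blt) 2-wide
  cy1 -> i2 (and) RAW r1
  cy2 -> i3/i4 (sll+st) 2-wide
  cy3 -> i5/i6 (xor+st) 2-wide
  cy4 -> i7 (mulh) no-port MUL/MUL
  cy5 -> i8/i9 (mulh+add) 2-wide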